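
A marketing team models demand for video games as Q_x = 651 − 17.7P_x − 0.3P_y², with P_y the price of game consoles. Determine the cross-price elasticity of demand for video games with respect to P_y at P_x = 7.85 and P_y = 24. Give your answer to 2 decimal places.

At P_x = 7.85 and P_y = 24: Q_x = 339.255.
∂Q_x/∂P_y = -0.6P_y = -0.6(24) = -14.4000.
ε = (∂Q_x/∂P_y)(P_y/Q_x) = -14.4000 × (24/339.255) ≈ -1.02.

-1.02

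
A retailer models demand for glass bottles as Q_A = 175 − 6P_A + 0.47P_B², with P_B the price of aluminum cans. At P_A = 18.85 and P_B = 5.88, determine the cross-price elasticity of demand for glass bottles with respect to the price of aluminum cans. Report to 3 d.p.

0.416

At P_A = 18.85 and P_B = 5.88: Q_A = 78.150.
∂Q_A/∂P_B = 0.94P_B = 0.94(5.88) = 5.5272.
ε = (∂Q_A/∂P_B)(P_B/Q_A) = 5.5272 × (5.88/78.150) ≈ 0.416.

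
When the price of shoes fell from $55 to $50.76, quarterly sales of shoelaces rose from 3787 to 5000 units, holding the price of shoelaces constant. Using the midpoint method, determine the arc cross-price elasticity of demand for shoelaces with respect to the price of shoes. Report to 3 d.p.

ΔQ_A = 5000 − 3787 = 1213; ΔP_B = 50.76 − 55 = -4.24.
Midpoints: Q̄_A = 4393.5, P̄_B = 52.88.
ε = (ΔQ_A/Q̄_A)/(ΔP_B/P̄_B) = (1213/4393.5)/(-4.24/52.88) ≈ -3.443.
ε < 0: shoelaces and shoes are complements.

-3.443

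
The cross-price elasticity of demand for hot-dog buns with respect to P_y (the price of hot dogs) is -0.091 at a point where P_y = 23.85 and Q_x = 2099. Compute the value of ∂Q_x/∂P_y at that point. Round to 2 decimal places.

ε = (∂Q_x/∂P_y)·(P_y/Q_x) ⇒ ∂Q_x/∂P_y = ε·Q_x/P_y = -0.091 × 2099/23.85 ≈ -8.01.

-8.01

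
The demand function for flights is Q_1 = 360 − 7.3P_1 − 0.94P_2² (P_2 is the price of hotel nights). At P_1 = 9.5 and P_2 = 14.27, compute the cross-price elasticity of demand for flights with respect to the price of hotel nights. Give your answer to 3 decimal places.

At P_1 = 9.5 and P_2 = 14.27: Q_1 = 99.235.
∂Q_1/∂P_2 = -1.88P_2 = -1.88(14.27) = -26.8276.
ε = (∂Q_1/∂P_2)(P_2/Q_1) = -26.8276 × (14.27/99.235) ≈ -3.858.

-3.858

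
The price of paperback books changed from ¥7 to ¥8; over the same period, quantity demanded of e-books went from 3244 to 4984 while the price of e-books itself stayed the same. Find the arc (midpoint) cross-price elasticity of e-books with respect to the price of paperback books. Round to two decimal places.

ΔQ_A = 4984 − 3244 = 1740; ΔP_B = 8 − 7 = 1.
Midpoints: Q̄_A = 4114.0, P̄_B = 7.50.
ε = (ΔQ_A/Q̄_A)/(ΔP_B/P̄_B) = (1740/4114.0)/(1/7.50) ≈ 3.17.
ε > 0: e-books and paperback books are substitutes.

3.17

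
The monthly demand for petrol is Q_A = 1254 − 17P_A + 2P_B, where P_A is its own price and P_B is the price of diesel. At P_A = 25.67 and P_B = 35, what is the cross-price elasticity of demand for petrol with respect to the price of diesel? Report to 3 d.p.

At P_A = 25.67 and P_B = 35: Q_A = 887.61.
∂Q_A/∂P_B = 2.
ε = (∂Q_A/∂P_B)(P_B/Q_A) = 2 × (35/887.61) ≈ 0.079.

0.079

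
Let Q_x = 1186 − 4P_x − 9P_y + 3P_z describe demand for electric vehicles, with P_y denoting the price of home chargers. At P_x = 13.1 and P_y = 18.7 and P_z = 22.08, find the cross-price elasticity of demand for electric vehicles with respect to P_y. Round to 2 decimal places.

At P_x = 13.1 and P_y = 18.7 and P_z = 22.08: Q_x = 1031.54.
∂Q_x/∂P_y = -9.
ε = (∂Q_x/∂P_y)(P_y/Q_x) = -9 × (18.7/1031.54) ≈ -0.16.

-0.16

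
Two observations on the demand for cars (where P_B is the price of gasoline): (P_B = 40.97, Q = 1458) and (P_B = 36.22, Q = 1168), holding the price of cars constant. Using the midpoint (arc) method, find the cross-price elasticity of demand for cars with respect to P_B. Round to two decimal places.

ΔQ_A = 1168 − 1458 = -290; ΔP_B = 36.22 − 40.97 = -4.75.
Midpoints: Q̄_A = 1313.0, P̄_B = 38.59.
ε = (ΔQ_A/Q̄_A)/(ΔP_B/P̄_B) = (-290/1313.0)/(-4.75/38.59) ≈ 1.79.
ε > 0: cars and gasoline are substitutes.

1.79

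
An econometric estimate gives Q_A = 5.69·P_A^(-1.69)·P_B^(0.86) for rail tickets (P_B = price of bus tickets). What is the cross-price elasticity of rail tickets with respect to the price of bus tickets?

In a log-linear (constant-elasticity) demand function, the coefficient on the exponent of P_B is the cross-price elasticity.
ε = 0.86. Positive, so rail tickets and bus tickets are substitutes.

0.86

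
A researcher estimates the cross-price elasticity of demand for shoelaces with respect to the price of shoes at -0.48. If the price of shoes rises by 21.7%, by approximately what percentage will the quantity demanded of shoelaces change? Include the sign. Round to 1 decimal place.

%ΔQ ≈ ε × %ΔP of shoes = -0.48 × (21.7%) = -10.4%.
Demand for shoelaces falls by about 10.4%.

-10.4%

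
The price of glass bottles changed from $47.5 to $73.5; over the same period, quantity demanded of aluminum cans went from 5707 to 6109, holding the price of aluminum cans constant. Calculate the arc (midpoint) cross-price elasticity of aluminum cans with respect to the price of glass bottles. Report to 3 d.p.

ΔQ_A = 6109 − 5707 = 402; ΔP_B = 73.5 − 47.5 = 26.
Midpoints: Q̄_A = 5908.0, P̄_B = 60.50.
ε = (ΔQ_A/Q̄_A)/(ΔP_B/P̄_B) = (402/5908.0)/(26/60.50) ≈ 0.158.
ε > 0: aluminum cans and glass bottles are substitutes.

0.158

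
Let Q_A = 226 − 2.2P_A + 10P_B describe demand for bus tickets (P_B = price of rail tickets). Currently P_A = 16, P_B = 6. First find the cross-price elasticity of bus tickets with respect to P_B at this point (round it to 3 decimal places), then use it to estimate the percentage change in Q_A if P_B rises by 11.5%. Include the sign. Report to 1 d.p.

At P_A = 16, P_B = 6: Q_A = 250.8.
∂Q_A/∂P_B = 10.
ε = (∂Q_A/∂P_B)(P_B/Q_A) = 10.0000 × 6/250.8 ≈ 0.239.
%ΔQ_A ≈ ε × %ΔP_B = 0.239 × (11.5%) = 2.7%.

2.7%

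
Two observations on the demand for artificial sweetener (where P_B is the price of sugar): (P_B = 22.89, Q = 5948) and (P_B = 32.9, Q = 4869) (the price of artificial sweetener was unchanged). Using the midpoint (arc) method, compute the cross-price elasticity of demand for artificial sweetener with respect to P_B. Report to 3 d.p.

-0.556

ΔQ_A = 4869 − 5948 = -1079; ΔP_B = 32.9 − 22.89 = 10.01.
Midpoints: Q̄_A = 5408.5, P̄_B = 27.89.
ε = (ΔQ_A/Q̄_A)/(ΔP_B/P̄_B) = (-1079/5408.5)/(10.01/27.89) ≈ -0.556.
ε < 0: artificial sweetener and sugar are complements.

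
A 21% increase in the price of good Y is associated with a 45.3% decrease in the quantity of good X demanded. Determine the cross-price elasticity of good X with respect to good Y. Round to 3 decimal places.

ε = (%ΔQ of good X) / (%ΔP of good Y) = (-45.3%) / (21%) ≈ -2.157.

-2.157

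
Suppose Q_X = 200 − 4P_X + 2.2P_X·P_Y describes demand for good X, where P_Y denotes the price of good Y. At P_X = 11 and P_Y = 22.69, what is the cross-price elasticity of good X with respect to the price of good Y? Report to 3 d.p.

0.779

At P_X = 11 and P_Y = 22.69: Q_X = 705.098.
∂Q_X/∂P_Y = 2.2P_X = 2.2(11) = 24.2000.
ε = (∂Q_X/∂P_Y)(P_Y/Q_X) = 24.2000 × (22.69/705.098) ≈ 0.779.
ε > 0: substitutes.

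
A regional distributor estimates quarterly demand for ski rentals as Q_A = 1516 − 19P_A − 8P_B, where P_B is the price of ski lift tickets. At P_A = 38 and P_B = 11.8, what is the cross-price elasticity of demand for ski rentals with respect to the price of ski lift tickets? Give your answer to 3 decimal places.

-0.135

At P_A = 38 and P_B = 11.8: Q_A = 699.6.
∂Q_A/∂P_B = -8.
ε = (∂Q_A/∂P_B)(P_B/Q_A) = -8 × (11.8/699.6) ≈ -0.135.
Since ε < 0, ski rentals and ski lift tickets are complements.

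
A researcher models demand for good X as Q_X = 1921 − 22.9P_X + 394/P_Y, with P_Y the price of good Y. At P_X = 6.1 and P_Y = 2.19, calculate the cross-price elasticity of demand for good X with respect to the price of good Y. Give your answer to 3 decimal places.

At P_X = 6.1 and P_Y = 2.19: Q_X = 1961.219.
∂Q_X/∂P_Y = −394/P_Y² = -82.1501.
ε = (∂Q_X/∂P_Y)(P_Y/Q_X) = -82.1501 × (2.19/1961.219) ≈ -0.092.
ε < 0: complements.

-0.092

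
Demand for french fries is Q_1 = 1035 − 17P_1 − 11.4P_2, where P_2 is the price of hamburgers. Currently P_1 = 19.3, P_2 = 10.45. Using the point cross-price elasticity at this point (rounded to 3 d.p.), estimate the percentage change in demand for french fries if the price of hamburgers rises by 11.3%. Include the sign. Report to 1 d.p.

-2.3%

At P_1 = 19.3, P_2 = 10.45: Q_1 = 587.77.
∂Q_1/∂P_2 = -11.4.
ε = (∂Q_1/∂P_2)(P_2/Q_1) = -11.4000 × 10.45/587.77 ≈ -0.203.
%ΔQ_1 ≈ ε × %ΔP_2 = -0.203 × (11.3%) = -2.3%.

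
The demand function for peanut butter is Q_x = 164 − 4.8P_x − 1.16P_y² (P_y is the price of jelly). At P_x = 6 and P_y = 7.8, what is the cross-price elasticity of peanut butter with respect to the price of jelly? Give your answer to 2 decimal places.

At P_x = 6 and P_y = 7.8: Q_x = 64.626.
∂Q_x/∂P_y = -2.32P_y = -2.32(7.8) = -18.0960.
ε = (∂Q_x/∂P_y)(P_y/Q_x) = -18.0960 × (7.8/64.626) ≈ -2.18.

-2.18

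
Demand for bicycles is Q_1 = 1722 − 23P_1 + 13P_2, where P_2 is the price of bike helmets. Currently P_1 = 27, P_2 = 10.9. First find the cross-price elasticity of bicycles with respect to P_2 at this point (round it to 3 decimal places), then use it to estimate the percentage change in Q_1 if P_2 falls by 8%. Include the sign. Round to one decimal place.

At P_1 = 27, P_2 = 10.9: Q_1 = 1242.7.
∂Q_1/∂P_2 = 13.
ε = (∂Q_1/∂P_2)(P_2/Q_1) = 13.0000 × 10.9/1242.7 ≈ 0.114.
%ΔQ_1 ≈ ε × %ΔP_2 = 0.114 × (-8%) = -0.9%.

-0.9%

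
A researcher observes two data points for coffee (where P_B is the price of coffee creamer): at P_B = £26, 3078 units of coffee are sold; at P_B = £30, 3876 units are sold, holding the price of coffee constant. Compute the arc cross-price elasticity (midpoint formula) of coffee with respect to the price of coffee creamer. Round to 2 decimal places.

ΔQ_A = 3876 − 3078 = 798; ΔP_B = 30 − 26 = 4.
Midpoints: Q̄_A = 3477.0, P̄_B = 28.00.
ε = (ΔQ_A/Q̄_A)/(ΔP_B/P̄_B) = (798/3477.0)/(4/28.00) ≈ 1.61.
ε > 0: coffee and coffee creamer are substitutes.

1.61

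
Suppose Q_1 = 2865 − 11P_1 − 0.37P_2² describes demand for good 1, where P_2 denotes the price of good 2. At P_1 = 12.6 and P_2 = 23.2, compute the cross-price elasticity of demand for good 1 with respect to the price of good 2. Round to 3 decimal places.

At P_1 = 12.6 and P_2 = 23.2: Q_1 = 2527.251.
∂Q_1/∂P_2 = -0.74P_2 = -0.74(23.2) = -17.1680.
ε = (∂Q_1/∂P_2)(P_2/Q_1) = -17.1680 × (23.2/2527.251) ≈ -0.158.

-0.158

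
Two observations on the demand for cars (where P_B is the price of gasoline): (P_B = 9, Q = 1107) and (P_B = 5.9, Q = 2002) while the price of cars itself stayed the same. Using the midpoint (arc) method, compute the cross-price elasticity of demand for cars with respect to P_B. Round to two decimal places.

-1.38

ΔQ_A = 2002 − 1107 = 895; ΔP_B = 5.9 − 9 = -3.1.
Midpoints: Q̄_A = 1554.5, P̄_B = 7.45.
ε = (ΔQ_A/Q̄_A)/(ΔP_B/P̄_B) = (895/1554.5)/(-3.1/7.45) ≈ -1.38.
ε < 0: cars and gasoline are complements.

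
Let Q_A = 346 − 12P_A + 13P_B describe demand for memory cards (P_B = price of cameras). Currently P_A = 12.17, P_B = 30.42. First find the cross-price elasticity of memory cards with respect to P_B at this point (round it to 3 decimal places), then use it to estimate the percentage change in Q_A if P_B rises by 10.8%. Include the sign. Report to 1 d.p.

At P_A = 12.17, P_B = 30.42: Q_A = 595.42.
∂Q_A/∂P_B = 13.
ε = (∂Q_A/∂P_B)(P_B/Q_A) = 13.0000 × 30.42/595.42 ≈ 0.664.
%ΔQ_A ≈ ε × %ΔP_B = 0.664 × (10.8%) = 7.2%.

7.2%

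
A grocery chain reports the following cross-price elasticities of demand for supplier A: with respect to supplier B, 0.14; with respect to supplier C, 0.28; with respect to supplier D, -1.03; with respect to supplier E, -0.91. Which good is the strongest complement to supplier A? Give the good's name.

supplier D

Complements have ε < 0. The most negative value is -1.03 (supplier D).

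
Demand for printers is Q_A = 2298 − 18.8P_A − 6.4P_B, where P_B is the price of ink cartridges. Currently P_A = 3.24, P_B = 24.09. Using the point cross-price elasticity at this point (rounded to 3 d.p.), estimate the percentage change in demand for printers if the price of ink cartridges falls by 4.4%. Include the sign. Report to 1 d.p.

At P_A = 3.24, P_B = 24.09: Q_A = 2082.912.
∂Q_A/∂P_B = -6.4.
ε = (∂Q_A/∂P_B)(P_B/Q_A) = -6.4000 × 24.09/2082.912 ≈ -0.074.
%ΔQ_A ≈ ε × %ΔP_B = -0.074 × (-4.4%) = 0.3%.

0.3%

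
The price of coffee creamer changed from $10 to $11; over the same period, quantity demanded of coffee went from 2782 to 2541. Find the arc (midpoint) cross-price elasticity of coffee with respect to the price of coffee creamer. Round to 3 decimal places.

ΔQ_A = 2541 − 2782 = -241; ΔP_B = 11 − 10 = 1.
Midpoints: Q̄_A = 2661.5, P̄_B = 10.50.
ε = (ΔQ_A/Q̄_A)/(ΔP_B/P̄_B) = (-241/2661.5)/(1/10.50) ≈ -0.951.
ε < 0: coffee and coffee creamer are complements.

-0.951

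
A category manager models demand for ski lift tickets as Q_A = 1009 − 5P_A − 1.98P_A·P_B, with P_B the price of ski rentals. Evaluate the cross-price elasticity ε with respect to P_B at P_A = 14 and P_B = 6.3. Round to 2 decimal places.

-0.23

At P_A = 14 and P_B = 6.3: Q_A = 764.364.
∂Q_A/∂P_B = -1.98P_A = -1.98(14) = -27.7200.
ε = (∂Q_A/∂P_B)(P_B/Q_A) = -27.7200 × (6.3/764.364) ≈ -0.23.
ε < 0: complements.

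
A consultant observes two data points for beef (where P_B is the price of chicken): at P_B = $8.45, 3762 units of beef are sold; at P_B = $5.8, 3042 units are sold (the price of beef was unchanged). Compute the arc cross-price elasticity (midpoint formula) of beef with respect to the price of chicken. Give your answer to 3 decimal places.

0.569

ΔQ_A = 3042 − 3762 = -720; ΔP_B = 5.8 − 8.45 = -2.65.
Midpoints: Q̄_A = 3402.0, P̄_B = 7.12.
ε = (ΔQ_A/Q̄_A)/(ΔP_B/P̄_B) = (-720/3402.0)/(-2.65/7.12) ≈ 0.569.
ε > 0: beef and chicken are substitutes.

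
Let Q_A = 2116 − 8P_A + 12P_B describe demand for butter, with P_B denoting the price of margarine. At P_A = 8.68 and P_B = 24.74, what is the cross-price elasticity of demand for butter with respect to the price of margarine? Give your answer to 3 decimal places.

0.127

At P_A = 8.68 and P_B = 24.74: Q_A = 2343.44.
∂Q_A/∂P_B = 12.
ε = (∂Q_A/∂P_B)(P_B/Q_A) = 12 × (24.74/2343.44) ≈ 0.127.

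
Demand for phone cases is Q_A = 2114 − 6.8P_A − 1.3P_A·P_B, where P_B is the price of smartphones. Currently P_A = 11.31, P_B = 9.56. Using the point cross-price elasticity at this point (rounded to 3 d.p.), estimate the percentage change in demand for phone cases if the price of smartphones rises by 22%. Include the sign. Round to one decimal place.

-1.6%

At P_A = 11.31, P_B = 9.56: Q_A = 1896.531.
∂Q_A/∂P_B = -1.3P_A = -14.7030.
ε = (∂Q_A/∂P_B)(P_B/Q_A) = -14.7030 × 9.56/1896.531 ≈ -0.074.
%ΔQ_A ≈ ε × %ΔP_B = -0.074 × (22%) = -1.6%.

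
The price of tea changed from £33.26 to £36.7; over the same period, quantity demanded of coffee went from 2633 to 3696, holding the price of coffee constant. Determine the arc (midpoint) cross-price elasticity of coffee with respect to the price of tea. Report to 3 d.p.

3.416

ΔQ_A = 3696 − 2633 = 1063; ΔP_B = 36.7 − 33.26 = 3.44.
Midpoints: Q̄_A = 3164.5, P̄_B = 34.98.
ε = (ΔQ_A/Q̄_A)/(ΔP_B/P̄_B) = (1063/3164.5)/(3.44/34.98) ≈ 3.416.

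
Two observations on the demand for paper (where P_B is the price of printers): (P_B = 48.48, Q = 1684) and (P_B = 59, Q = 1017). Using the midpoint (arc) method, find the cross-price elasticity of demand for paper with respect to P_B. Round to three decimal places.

ΔQ_A = 1017 − 1684 = -667; ΔP_B = 59 − 48.48 = 10.52.
Midpoints: Q̄_A = 1350.5, P̄_B = 53.74.
ε = (ΔQ_A/Q̄_A)/(ΔP_B/P̄_B) = (-667/1350.5)/(10.52/53.74) ≈ -2.523.
ε < 0: paper and printers are complements.

-2.523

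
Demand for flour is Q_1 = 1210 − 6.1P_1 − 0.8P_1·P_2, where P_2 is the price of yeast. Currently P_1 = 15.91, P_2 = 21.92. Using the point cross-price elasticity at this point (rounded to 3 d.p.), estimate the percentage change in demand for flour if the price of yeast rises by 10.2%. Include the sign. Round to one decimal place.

At P_1 = 15.91, P_2 = 21.92: Q_1 = 833.951.
∂Q_1/∂P_2 = -0.8P_1 = -12.7280.
ε = (∂Q_1/∂P_2)(P_2/Q_1) = -12.7280 × 21.92/833.951 ≈ -0.335.
%ΔQ_1 ≈ ε × %ΔP_2 = -0.335 × (10.2%) = -3.4%.

-3.4%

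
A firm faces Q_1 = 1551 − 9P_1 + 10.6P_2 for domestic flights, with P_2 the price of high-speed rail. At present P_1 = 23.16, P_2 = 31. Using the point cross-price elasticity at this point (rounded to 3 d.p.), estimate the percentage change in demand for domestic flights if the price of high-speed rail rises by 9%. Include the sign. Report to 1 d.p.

At P_1 = 23.16, P_2 = 31: Q_1 = 1671.16.
∂Q_1/∂P_2 = 10.6.
ε = (∂Q_1/∂P_2)(P_2/Q_1) = 10.6000 × 31/1671.16 ≈ 0.197.
%ΔQ_1 ≈ ε × %ΔP_2 = 0.197 × (9%) = 1.8%.

1.8%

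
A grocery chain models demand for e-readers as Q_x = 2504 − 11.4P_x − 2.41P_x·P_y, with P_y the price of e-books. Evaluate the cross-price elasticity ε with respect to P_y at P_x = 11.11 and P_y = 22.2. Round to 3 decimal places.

-0.333

At P_x = 11.11 and P_y = 22.2: Q_x = 1782.939.
∂Q_x/∂P_y = -2.41P_x = -2.41(11.11) = -26.7751.
ε = (∂Q_x/∂P_y)(P_y/Q_x) = -26.7751 × (22.2/1782.939) ≈ -0.333.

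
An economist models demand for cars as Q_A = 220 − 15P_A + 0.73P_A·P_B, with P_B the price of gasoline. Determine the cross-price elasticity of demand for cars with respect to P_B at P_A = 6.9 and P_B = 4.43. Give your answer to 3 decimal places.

0.161

At P_A = 6.9 and P_B = 4.43: Q_A = 138.814.
∂Q_A/∂P_B = 0.73P_A = 0.73(6.9) = 5.0370.
ε = (∂Q_A/∂P_B)(P_B/Q_A) = 5.0370 × (4.43/138.814) ≈ 0.161.
ε > 0: substitutes.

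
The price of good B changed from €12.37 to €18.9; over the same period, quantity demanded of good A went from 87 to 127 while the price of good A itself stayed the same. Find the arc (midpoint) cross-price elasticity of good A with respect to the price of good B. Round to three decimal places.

0.895

ΔQ_A = 127 − 87 = 40; ΔP_B = 18.9 − 12.37 = 6.53.
Midpoints: Q̄_A = 107.0, P̄_B = 15.63.
ε = (ΔQ_A/Q̄_A)/(ΔP_B/P̄_B) = (40/107.0)/(6.53/15.63) ≈ 0.895.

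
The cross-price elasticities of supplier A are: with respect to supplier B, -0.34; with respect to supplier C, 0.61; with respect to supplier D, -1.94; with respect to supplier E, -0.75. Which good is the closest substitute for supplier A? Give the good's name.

Substitutes have ε > 0. Among the positive values, 0.61 (supplier C) is largest.

supplier C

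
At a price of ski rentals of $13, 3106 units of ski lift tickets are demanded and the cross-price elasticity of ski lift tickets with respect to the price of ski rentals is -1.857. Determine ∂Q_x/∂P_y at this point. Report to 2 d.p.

-443.68

ε = (∂Q_x/∂P_y)·(P_y/Q_x) ⇒ ∂Q_x/∂P_y = ε·Q_x/P_y = -1.857 × 3106/13 ≈ -443.68.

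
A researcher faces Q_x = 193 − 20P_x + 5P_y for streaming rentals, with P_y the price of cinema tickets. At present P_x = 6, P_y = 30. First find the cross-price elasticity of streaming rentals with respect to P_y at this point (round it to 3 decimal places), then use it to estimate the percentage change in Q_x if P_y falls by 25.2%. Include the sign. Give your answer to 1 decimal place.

At P_x = 6, P_y = 30: Q_x = 223.
∂Q_x/∂P_y = 5.
ε = (∂Q_x/∂P_y)(P_y/Q_x) = 5.0000 × 30/223 ≈ 0.673.
%ΔQ_x ≈ ε × %ΔP_y = 0.673 × (-25.2%) = -17.0%.

-17.0%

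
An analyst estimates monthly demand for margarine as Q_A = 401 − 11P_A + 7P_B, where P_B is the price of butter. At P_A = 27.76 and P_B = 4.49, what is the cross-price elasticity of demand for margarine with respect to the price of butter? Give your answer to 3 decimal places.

At P_A = 27.76 and P_B = 4.49: Q_A = 127.07.
∂Q_A/∂P_B = 7.
ε = (∂Q_A/∂P_B)(P_B/Q_A) = 7 × (4.49/127.07) ≈ 0.247.

0.247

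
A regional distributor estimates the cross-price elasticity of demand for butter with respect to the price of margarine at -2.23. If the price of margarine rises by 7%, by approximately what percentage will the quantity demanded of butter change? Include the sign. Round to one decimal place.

%ΔQ ≈ ε × %ΔP of margarine = -2.23 × (7%) = -15.6%.
Demand for butter falls by about 15.6%.

-15.6%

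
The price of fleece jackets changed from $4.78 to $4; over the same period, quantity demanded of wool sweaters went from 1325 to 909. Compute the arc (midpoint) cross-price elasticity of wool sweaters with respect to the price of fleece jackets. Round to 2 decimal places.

ΔQ_A = 909 − 1325 = -416; ΔP_B = 4 − 4.78 = -0.78.
Midpoints: Q̄_A = 1117.0, P̄_B = 4.39.
ε = (ΔQ_A/Q̄_A)/(ΔP_B/P̄_B) = (-416/1117.0)/(-0.78/4.39) ≈ 2.10.

2.10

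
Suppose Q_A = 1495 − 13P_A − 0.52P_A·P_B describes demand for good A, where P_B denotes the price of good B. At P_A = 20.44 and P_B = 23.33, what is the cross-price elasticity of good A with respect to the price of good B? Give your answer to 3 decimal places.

At P_A = 20.44 and P_B = 23.33: Q_A = 981.310.
∂Q_A/∂P_B = -0.52P_A = -0.52(20.44) = -10.6288.
ε = (∂Q_A/∂P_B)(P_B/Q_A) = -10.6288 × (23.33/981.310) ≈ -0.253.
ε < 0: complements.

-0.253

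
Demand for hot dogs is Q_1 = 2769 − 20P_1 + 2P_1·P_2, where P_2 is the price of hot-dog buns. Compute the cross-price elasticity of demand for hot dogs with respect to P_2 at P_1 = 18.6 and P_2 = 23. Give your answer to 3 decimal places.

At P_1 = 18.6 and P_2 = 23: Q_1 = 3252.6.
∂Q_1/∂P_2 = 2P_1 = 2(18.6) = 37.2000.
ε = (∂Q_1/∂P_2)(P_2/Q_1) = 37.2000 × (23/3252.6) ≈ 0.263.
ε > 0: substitutes.

0.263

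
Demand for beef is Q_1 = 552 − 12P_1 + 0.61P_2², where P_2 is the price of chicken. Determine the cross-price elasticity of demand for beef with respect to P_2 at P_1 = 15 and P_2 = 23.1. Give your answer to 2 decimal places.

At P_1 = 15 and P_2 = 23.1: Q_1 = 697.502.
∂Q_1/∂P_2 = 1.22P_2 = 1.22(23.1) = 28.1820.
ε = (∂Q_1/∂P_2)(P_2/Q_1) = 28.1820 × (23.1/697.502) ≈ 0.93.
ε > 0: substitutes.

0.93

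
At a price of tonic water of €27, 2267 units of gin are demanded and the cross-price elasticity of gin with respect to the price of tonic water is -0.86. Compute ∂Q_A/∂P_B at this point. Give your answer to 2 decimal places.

ε = (∂Q_A/∂P_B)·(P_B/Q_A) ⇒ ∂Q_A/∂P_B = ε·Q_A/P_B = -0.86 × 2267/27 ≈ -72.21.

-72.21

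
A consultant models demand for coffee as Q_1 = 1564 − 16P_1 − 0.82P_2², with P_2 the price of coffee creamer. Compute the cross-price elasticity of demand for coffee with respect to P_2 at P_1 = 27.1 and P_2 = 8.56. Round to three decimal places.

-0.112

At P_1 = 27.1 and P_2 = 8.56: Q_1 = 1070.316.
∂Q_1/∂P_2 = -1.64P_2 = -1.64(8.56) = -14.0384.
ε = (∂Q_1/∂P_2)(P_2/Q_1) = -14.0384 × (8.56/1070.316) ≈ -0.112.
ε < 0: complements.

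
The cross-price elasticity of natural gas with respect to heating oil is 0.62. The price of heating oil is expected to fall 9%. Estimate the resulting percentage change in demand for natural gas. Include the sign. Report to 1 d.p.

%ΔQ ≈ ε × %ΔP of heating oil = 0.62 × (-9%) = -5.6%.

-5.6%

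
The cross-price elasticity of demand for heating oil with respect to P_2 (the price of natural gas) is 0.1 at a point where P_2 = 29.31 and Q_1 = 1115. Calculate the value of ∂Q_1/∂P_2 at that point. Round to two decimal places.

ε = (∂Q_1/∂P_2)·(P_2/Q_1) ⇒ ∂Q_1/∂P_2 = ε·Q_1/P_2 = 0.1 × 1115/29.31 ≈ 3.80.

3.80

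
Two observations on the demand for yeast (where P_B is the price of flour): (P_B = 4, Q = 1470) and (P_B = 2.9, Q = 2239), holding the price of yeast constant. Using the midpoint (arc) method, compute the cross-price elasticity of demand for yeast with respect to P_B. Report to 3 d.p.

-1.301

ΔQ_A = 2239 − 1470 = 769; ΔP_B = 2.9 − 4 = -1.1.
Midpoints: Q̄_A = 1854.5, P̄_B = 3.45.
ε = (ΔQ_A/Q̄_A)/(ΔP_B/P̄_B) = (769/1854.5)/(-1.1/3.45) ≈ -1.301.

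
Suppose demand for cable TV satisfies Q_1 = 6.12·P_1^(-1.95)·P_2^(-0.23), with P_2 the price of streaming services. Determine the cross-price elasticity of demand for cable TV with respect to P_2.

-0.23

In a log-linear (constant-elasticity) demand function, the coefficient on the exponent of P_2 is the cross-price elasticity.
ε = -0.23. Negative, so cable TV and streaming services are complements.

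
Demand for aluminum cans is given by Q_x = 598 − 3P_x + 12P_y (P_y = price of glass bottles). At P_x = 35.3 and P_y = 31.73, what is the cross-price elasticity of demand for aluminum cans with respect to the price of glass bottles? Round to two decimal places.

0.44

At P_x = 35.3 and P_y = 31.73: Q_x = 872.86.
∂Q_x/∂P_y = 12.
ε = (∂Q_x/∂P_y)(P_y/Q_x) = 12 × (31.73/872.86) ≈ 0.44.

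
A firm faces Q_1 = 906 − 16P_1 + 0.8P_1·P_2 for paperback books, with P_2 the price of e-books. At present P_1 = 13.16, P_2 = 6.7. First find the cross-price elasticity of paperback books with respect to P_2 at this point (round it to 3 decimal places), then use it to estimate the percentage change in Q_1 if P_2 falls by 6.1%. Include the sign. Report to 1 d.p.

At P_1 = 13.16, P_2 = 6.7: Q_1 = 765.978.
∂Q_1/∂P_2 = 0.8P_1 = 10.5280.
ε = (∂Q_1/∂P_2)(P_2/Q_1) = 10.5280 × 6.7/765.978 ≈ 0.092.
%ΔQ_1 ≈ ε × %ΔP_2 = 0.092 × (-6.1%) = -0.6%.

-0.6%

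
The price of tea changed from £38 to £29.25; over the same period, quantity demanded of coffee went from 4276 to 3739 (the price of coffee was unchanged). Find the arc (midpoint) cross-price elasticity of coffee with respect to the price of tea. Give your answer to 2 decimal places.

0.51

ΔQ_A = 3739 − 4276 = -537; ΔP_B = 29.25 − 38 = -8.75.
Midpoints: Q̄_A = 4007.5, P̄_B = 33.62.
ε = (ΔQ_A/Q̄_A)/(ΔP_B/P̄_B) = (-537/4007.5)/(-8.75/33.62) ≈ 0.51.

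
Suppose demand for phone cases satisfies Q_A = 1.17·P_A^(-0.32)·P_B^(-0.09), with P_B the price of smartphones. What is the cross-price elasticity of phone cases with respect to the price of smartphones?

-0.09

In a log-linear (constant-elasticity) demand function, the coefficient on the exponent of P_B is the cross-price elasticity.
ε = -0.09. Negative, so phone cases and smartphones are complements.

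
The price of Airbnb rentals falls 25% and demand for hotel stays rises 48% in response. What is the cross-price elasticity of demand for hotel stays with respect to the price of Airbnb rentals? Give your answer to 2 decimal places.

ε = (%ΔQ of hotel stays) / (%ΔP of Airbnb rentals) = (48%) / (-25%) ≈ -1.92.

-1.92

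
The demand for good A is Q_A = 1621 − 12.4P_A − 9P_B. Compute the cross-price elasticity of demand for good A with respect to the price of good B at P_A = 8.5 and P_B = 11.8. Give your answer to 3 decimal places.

-0.075

At P_A = 8.5 and P_B = 11.8: Q_A = 1409.4.
∂Q_A/∂P_B = -9.
ε = (∂Q_A/∂P_B)(P_B/Q_A) = -9 × (11.8/1409.4) ≈ -0.075.
Since ε < 0, good A and good B are complements.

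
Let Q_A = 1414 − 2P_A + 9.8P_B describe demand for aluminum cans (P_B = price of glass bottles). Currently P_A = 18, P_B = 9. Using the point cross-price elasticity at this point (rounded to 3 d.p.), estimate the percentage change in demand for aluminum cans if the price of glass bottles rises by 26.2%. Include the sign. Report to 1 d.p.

1.6%

At P_A = 18, P_B = 9: Q_A = 1466.2.
∂Q_A/∂P_B = 9.8.
ε = (∂Q_A/∂P_B)(P_B/Q_A) = 9.8000 × 9/1466.2 ≈ 0.060.
%ΔQ_A ≈ ε × %ΔP_B = 0.060 × (26.2%) = 1.6%.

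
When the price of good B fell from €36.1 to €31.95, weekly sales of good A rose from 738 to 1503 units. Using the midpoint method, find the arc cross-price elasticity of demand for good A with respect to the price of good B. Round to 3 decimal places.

ΔQ_A = 1503 − 738 = 765; ΔP_B = 31.95 − 36.1 = -4.15.
Midpoints: Q̄_A = 1120.5, P̄_B = 34.02.
ε = (ΔQ_A/Q̄_A)/(ΔP_B/P̄_B) = (765/1120.5)/(-4.15/34.02) ≈ -5.598.

-5.598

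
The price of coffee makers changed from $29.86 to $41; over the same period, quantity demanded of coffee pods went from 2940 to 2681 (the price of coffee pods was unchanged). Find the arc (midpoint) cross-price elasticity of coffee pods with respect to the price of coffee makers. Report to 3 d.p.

-0.293

ΔQ_A = 2681 − 2940 = -259; ΔP_B = 41 − 29.86 = 11.14.
Midpoints: Q̄_A = 2810.5, P̄_B = 35.43.
ε = (ΔQ_A/Q̄_A)/(ΔP_B/P̄_B) = (-259/2810.5)/(11.14/35.43) ≈ -0.293.
ε < 0: coffee pods and coffee makers are complements.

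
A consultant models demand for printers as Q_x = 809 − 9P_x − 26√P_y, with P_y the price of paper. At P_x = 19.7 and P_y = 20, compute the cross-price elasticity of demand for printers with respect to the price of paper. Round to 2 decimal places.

At P_x = 19.7 and P_y = 20: Q_x = 515.424.
∂Q_x/∂P_y = -26/(2√P_y) = -26/(2√20) = -2.9069.
ε = (∂Q_x/∂P_y)(P_y/Q_x) = -2.9069 × (20/515.424) ≈ -0.11.
ε < 0: complements.

-0.11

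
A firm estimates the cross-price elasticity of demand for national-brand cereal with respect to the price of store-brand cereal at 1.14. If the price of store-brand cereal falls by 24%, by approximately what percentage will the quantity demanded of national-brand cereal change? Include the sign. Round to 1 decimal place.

%ΔQ ≈ ε × %ΔP of store-brand cereal = 1.14 × (-24%) = -27.4%.

-27.4%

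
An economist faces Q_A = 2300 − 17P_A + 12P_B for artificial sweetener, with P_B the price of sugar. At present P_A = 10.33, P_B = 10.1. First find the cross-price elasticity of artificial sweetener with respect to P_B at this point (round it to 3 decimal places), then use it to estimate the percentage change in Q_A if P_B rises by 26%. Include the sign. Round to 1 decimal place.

1.4%

At P_A = 10.33, P_B = 10.1: Q_A = 2245.59.
∂Q_A/∂P_B = 12.
ε = (∂Q_A/∂P_B)(P_B/Q_A) = 12.0000 × 10.1/2245.59 ≈ 0.054.
%ΔQ_A ≈ ε × %ΔP_B = 0.054 × (26%) = 1.4%.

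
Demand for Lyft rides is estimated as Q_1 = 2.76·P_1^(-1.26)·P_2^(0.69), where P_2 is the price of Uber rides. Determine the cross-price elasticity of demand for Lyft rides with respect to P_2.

In a log-linear (constant-elasticity) demand function, the coefficient on the exponent of P_2 is the cross-price elasticity.
ε = 0.69. Positive, so Lyft rides and Uber rides are substitutes.

0.69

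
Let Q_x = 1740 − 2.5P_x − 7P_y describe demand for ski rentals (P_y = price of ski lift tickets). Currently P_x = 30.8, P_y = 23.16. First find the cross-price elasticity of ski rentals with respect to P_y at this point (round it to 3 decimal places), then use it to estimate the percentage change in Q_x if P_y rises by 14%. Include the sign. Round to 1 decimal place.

At P_x = 30.8, P_y = 23.16: Q_x = 1500.88.
∂Q_x/∂P_y = -7.
ε = (∂Q_x/∂P_y)(P_y/Q_x) = -7.0000 × 23.16/1500.88 ≈ -0.108.
%ΔQ_x ≈ ε × %ΔP_y = -0.108 × (14%) = -1.5%.

-1.5%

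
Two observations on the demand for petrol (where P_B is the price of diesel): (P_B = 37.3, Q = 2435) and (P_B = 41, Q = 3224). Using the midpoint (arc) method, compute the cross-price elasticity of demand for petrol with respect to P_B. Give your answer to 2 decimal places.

ΔQ_A = 3224 − 2435 = 789; ΔP_B = 41 − 37.3 = 3.7.
Midpoints: Q̄_A = 2829.5, P̄_B = 39.15.
ε = (ΔQ_A/Q̄_A)/(ΔP_B/P̄_B) = (789/2829.5)/(3.7/39.15) ≈ 2.95.
ε > 0: petrol and diesel are substitutes.

2.95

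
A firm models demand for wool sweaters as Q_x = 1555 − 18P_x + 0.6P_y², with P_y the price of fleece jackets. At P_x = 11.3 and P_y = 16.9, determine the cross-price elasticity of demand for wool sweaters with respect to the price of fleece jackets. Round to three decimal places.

0.225

At P_x = 11.3 and P_y = 16.9: Q_x = 1522.966.
∂Q_x/∂P_y = 1.2P_y = 1.2(16.9) = 20.2800.
ε = (∂Q_x/∂P_y)(P_y/Q_x) = 20.2800 × (16.9/1522.966) ≈ 0.225.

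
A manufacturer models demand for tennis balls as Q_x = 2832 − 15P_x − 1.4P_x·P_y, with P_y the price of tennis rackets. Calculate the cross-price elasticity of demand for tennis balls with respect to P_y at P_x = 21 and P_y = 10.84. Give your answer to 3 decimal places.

-0.145

At P_x = 21 and P_y = 10.84: Q_x = 2198.304.
∂Q_x/∂P_y = -1.4P_x = -1.4(21) = -29.4000.
ε = (∂Q_x/∂P_y)(P_y/Q_x) = -29.4000 × (10.84/2198.304) ≈ -0.145.
ε < 0: complements.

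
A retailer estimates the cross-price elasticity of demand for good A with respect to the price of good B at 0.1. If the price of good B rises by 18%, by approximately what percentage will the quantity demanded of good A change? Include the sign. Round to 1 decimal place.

1.8%

%ΔQ ≈ ε × %ΔP of good B = 0.1 × (18%) = 1.8%.
Demand for good A rises by about 1.8%.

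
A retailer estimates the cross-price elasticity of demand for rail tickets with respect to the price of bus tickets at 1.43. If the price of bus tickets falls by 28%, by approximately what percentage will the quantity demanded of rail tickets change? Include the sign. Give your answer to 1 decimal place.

%ΔQ ≈ ε × %ΔP of bus tickets = 1.43 × (-28%) = -40.0%.

-40.0%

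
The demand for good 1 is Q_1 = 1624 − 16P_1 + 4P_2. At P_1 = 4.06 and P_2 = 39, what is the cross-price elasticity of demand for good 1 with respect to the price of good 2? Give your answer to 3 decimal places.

At P_1 = 4.06 and P_2 = 39: Q_1 = 1715.04.
∂Q_1/∂P_2 = 4.
ε = (∂Q_1/∂P_2)(P_2/Q_1) = 4 × (39/1715.04) ≈ 0.091.

0.091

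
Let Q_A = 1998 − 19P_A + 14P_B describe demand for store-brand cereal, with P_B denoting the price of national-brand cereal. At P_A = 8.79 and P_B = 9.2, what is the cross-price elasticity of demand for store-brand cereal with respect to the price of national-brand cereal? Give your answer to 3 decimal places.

At P_A = 8.79 and P_B = 9.2: Q_A = 1959.79.
∂Q_A/∂P_B = 14.
ε = (∂Q_A/∂P_B)(P_B/Q_A) = 14 × (9.2/1959.79) ≈ 0.066.

0.066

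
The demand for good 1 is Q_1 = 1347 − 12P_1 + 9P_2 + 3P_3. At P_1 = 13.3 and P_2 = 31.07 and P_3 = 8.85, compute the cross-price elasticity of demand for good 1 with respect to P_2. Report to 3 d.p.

0.187

At P_1 = 13.3 and P_2 = 31.07 and P_3 = 8.85: Q_1 = 1493.58.
∂Q_1/∂P_2 = 9.
ε = (∂Q_1/∂P_2)(P_2/Q_1) = 9 × (31.07/1493.58) ≈ 0.187.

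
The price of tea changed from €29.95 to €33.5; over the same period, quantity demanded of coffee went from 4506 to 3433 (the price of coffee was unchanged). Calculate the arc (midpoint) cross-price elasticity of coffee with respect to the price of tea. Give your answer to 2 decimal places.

-2.42

ΔQ_A = 3433 − 4506 = -1073; ΔP_B = 33.5 − 29.95 = 3.55.
Midpoints: Q̄_A = 3969.5, P̄_B = 31.73.
ε = (ΔQ_A/Q̄_A)/(ΔP_B/P̄_B) = (-1073/3969.5)/(3.55/31.73) ≈ -2.42.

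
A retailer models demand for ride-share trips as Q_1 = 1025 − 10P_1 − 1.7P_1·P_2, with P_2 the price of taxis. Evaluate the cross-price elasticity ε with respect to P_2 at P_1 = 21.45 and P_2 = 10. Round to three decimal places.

-0.818

At P_1 = 21.45 and P_2 = 10: Q_1 = 445.85.
∂Q_1/∂P_2 = -1.7P_1 = -1.7(21.45) = -36.4650.
ε = (∂Q_1/∂P_2)(P_2/Q_1) = -36.4650 × (10/445.85) ≈ -0.818.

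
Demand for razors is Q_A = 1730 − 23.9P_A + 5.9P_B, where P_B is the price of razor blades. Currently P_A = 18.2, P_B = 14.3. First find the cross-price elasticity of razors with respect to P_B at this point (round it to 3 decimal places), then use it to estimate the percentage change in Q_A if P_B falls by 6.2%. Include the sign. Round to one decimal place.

At P_A = 18.2, P_B = 14.3: Q_A = 1379.39.
∂Q_A/∂P_B = 5.9.
ε = (∂Q_A/∂P_B)(P_B/Q_A) = 5.9000 × 14.3/1379.39 ≈ 0.061.
%ΔQ_A ≈ ε × %ΔP_B = 0.061 × (-6.2%) = -0.4%.

-0.4%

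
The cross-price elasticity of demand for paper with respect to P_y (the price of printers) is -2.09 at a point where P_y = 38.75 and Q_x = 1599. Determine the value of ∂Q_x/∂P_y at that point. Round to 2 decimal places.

-86.24

ε = (∂Q_x/∂P_y)·(P_y/Q_x) ⇒ ∂Q_x/∂P_y = ε·Q_x/P_y = -2.09 × 1599/38.75 ≈ -86.24.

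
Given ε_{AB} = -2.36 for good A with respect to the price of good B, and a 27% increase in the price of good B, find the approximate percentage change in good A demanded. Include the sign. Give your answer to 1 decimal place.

%ΔQ ≈ ε × %ΔP of good B = -2.36 × (27%) = -63.7%.
Demand for good A falls by about 63.7%.

-63.7%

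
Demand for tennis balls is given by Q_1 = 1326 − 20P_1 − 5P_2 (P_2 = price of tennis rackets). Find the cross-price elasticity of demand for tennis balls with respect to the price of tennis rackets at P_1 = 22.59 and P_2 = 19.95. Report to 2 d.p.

-0.13

At P_1 = 22.59 and P_2 = 19.95: Q_1 = 774.45.
∂Q_1/∂P_2 = -5.
ε = (∂Q_1/∂P_2)(P_2/Q_1) = -5 × (19.95/774.45) ≈ -0.13.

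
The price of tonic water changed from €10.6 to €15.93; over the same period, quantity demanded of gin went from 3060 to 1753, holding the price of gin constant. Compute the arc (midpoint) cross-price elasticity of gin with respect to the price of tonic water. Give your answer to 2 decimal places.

-1.35

ΔQ_A = 1753 − 3060 = -1307; ΔP_B = 15.93 − 10.6 = 5.33.
Midpoints: Q̄_A = 2406.5, P̄_B = 13.27.
ε = (ΔQ_A/Q̄_A)/(ΔP_B/P̄_B) = (-1307/2406.5)/(5.33/13.27) ≈ -1.35.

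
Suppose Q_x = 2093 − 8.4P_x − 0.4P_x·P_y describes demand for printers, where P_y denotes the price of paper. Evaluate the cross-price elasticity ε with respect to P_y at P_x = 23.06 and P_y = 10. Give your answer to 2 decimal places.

At P_x = 23.06 and P_y = 10: Q_x = 1807.056.
∂Q_x/∂P_y = -0.4P_x = -0.4(23.06) = -9.2240.
ε = (∂Q_x/∂P_y)(P_y/Q_x) = -9.2240 × (10/1807.056) ≈ -0.05.

-0.05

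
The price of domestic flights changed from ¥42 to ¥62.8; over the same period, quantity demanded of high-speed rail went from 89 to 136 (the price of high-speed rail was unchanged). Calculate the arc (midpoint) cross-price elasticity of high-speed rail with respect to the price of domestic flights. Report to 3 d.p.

ΔQ_A = 136 − 89 = 47; ΔP_B = 62.8 − 42 = 20.8.
Midpoints: Q̄_A = 112.5, P̄_B = 52.40.
ε = (ΔQ_A/Q̄_A)/(ΔP_B/P̄_B) = (47/112.5)/(20.8/52.40) ≈ 1.052.
ε > 0: high-speed rail and domestic flights are substitutes.

1.052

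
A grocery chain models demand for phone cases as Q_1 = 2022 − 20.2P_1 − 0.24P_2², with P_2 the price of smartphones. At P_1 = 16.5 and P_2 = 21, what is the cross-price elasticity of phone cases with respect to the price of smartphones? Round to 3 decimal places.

-0.134

At P_1 = 16.5 and P_2 = 21: Q_1 = 1582.86.
∂Q_1/∂P_2 = -0.48P_2 = -0.48(21) = -10.0800.
ε = (∂Q_1/∂P_2)(P_2/Q_1) = -10.0800 × (21/1582.86) ≈ -0.134.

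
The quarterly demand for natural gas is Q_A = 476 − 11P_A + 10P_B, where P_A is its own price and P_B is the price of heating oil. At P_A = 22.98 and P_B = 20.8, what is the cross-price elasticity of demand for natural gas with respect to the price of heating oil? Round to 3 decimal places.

At P_A = 22.98 and P_B = 20.8: Q_A = 431.22.
∂Q_A/∂P_B = 10.
ε = (∂Q_A/∂P_B)(P_B/Q_A) = 10 × (20.8/431.22) ≈ 0.482.

0.482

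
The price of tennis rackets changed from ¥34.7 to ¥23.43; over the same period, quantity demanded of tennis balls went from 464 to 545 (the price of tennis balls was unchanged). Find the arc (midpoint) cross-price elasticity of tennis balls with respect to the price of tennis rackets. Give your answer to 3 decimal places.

ΔQ_A = 545 − 464 = 81; ΔP_B = 23.43 − 34.7 = -11.27.
Midpoints: Q̄_A = 504.5, P̄_B = 29.07.
ε = (ΔQ_A/Q̄_A)/(ΔP_B/P̄_B) = (81/504.5)/(-11.27/29.07) ≈ -0.414.

-0.414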